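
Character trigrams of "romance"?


Word: "romance" (length 7)
Number of trigrams = 7 - 3 + 1 = 5
  Position 0: "rom"
  Position 1: "oma"
  Position 2: "man"
  Position 3: "anc"
  Position 4: "nce"
Trigrams = "rom", "oma", "man", "anc", "nce"


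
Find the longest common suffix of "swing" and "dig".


Word 1: "swing"
Word 2: "dig"
Comparing from end:
  Pos -1: 'g' == 'g'
  Pos -2: 'n' != 'i' (stop)
LCS = "g" (length 1)


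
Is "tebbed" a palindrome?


Word: "tebbed"
Reversed: "debbet"
Forward == Backward? tebbed != debbet
Palindrome = No


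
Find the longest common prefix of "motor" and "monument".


Word 1: "motor"
Word 2: "monument"
Comparing from start:
  Pos 0: 'm' == 'm'
  Pos 1: 'o' == 'o'
  Pos 2: 't' != 'n' (stop)
LCP = "mo" (length 2)


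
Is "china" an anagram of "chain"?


Word 1: "chain" → sorted: achin
Word 2: "china" → sorted: achin
Same letters? achin == achin
Anagram = Yes


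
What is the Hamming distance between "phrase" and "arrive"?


Comparing character by character (same length = 6):
  Pos 0: 'p' vs 'a' !=
  Pos 1: 'h' vs 'r' !=
  Pos 2: 'r' vs 'r' =
  Pos 3: 'a' vs 'i' !=
  Pos 4: 's' vs 'v' !=
  Pos 5: 'e' vs 'e' =
Hamming distance = 4


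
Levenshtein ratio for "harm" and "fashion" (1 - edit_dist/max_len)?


Word 1: "harm" (length 4)
Word 2: "fashion" (length 7)
One optimal edit sequence:
  1. insert 'f'  (+1)
  2. insert 'a'  (+1)
  3. insert 's'  (+1)
  4. keep 'h'
  5. substitute 'a' -> 'i'  (+1)
  6. substitute 'r' -> 'o'  (+1)
  7. substitute 'm' -> 'n'  (+1)
Edit distance = 6
Max length = max(4, 7) = 7
Similarity = 1 - 6/7
= 0.1429


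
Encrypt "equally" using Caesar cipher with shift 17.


Word: "equally"
Shift: 17
Each letter → (letter + shift) mod 26:
  'e' (4) + 17 = 21 → 'v'
  'q' (16) + 17 = 7 → 'h'
  'u' (20) + 17 = 11 → 'l'
  'a' (0) + 17 = 17 → 'r'
  'l' (11) + 17 = 2 → 'c'
  'l' (11) + 17 = 2 → 'c'
  'y' (24) + 17 = 15 → 'p'
Result = "vhlrccp"


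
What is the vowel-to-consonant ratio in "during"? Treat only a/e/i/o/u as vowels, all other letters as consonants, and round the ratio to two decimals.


Word: "during"
Vowels (a,e,i,o,u): 2
Consonants: 4
Ratio = 2/4
= 0.50


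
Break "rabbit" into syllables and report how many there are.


Word: "rabbit"
Syllable breakdown: rab-bit
Counting: 2 parts
= 2 syllables


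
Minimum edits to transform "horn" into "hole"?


Word 1: "horn" (length 4)
Word 2: "hole" (length 4)
One optimal edit sequence (insert/delete/substitute each cost 1):
  1. keep 'h'
  2. keep 'o'
  3. substitute 'r' -> 'l'  (+1)
  4. substitute 'n' -> 'e'  (+1)
Total edit operations: 2
Edit distance = 2


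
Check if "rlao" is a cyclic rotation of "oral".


Word: "oral", Candidate: "rlao"
Method: check if candidate is substring of word+word
"oraloral" contains "rlao"? No
Is rotation = No


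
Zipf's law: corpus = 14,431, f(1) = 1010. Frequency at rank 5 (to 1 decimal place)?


Zipf's law: f(r) = f(1) / r
f(1) = 1010
f(5) = 1010 / 5
= 202.0 occurrences


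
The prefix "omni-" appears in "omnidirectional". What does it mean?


Prefix: omni-
Example: omnidirectional (omni- + directional)
Meaning = all


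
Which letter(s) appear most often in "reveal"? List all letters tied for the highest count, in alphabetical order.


Word: "reveal"
Letter counts:
  'a': 1
  'e': 2
  'l': 1
  'r': 1
  'v': 1
Maximum count = 2
Most frequent = 'e' (2 times each)


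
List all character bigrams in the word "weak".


Word: "weak" (length 4)
Number of bigrams = 4 - 2 + 1 = 3
  Position 0: "we"
  Position 1: "ea"
  Position 2: "ak"
Bigrams = "we", "ea", "ak"


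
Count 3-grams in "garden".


Word: "garden" (length 6)
Number of 3-grams = length - 3 + 1 = 6 - 3 + 1
= 4


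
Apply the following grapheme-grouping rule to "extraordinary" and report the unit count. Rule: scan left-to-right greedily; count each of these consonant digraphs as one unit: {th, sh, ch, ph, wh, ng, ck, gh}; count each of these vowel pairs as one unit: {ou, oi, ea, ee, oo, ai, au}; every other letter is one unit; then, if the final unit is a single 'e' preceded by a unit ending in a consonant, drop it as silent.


Word: "extraordinary" (13 letters)
Left-to-right scan:
  1. 'e' (letter)
  2. 'x' (letter)
  3. 't' (letter)
  4. 'r' (letter)
  5. 'a' (letter)
  6. 'o' (letter)
  7. 'r' (letter)
  8. 'd' (letter)
  9. 'i' (letter)
  10. 'n' (letter)
  11. 'a' (letter)
  12. 'r' (letter)
  13. 'y' (letter)
Units from scan: 13
Sound units = 13 units


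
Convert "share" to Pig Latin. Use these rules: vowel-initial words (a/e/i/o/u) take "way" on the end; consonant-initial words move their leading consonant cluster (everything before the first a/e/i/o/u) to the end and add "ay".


Word: "share"
Starts with consonant(s) → move to end, add 'ay'
Consonant cluster: "sh"
Pig Latin = "areshay"


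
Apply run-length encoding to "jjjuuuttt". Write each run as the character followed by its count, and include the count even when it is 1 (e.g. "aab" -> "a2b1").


String: "jjjuuuttt"
Scanning for consecutive runs:
  'j' x 3
  'u' x 3
  't' x 3
RLE = "j3u3t3"


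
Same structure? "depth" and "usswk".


Pattern of "depth": [0, 1, 2, 3, 4]
Pattern of "usswk": [0, 1, 1, 2, 3]
Patterns do not match
Same pattern = No


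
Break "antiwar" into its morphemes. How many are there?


Word: "antiwar"
Morphemes: anti- + war
Each morpheme carries meaning
= 2 morphemes


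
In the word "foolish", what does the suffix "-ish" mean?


Suffix: -ish
As in: foolish -> fool + -ish
Meaning = somewhat / having the qualities of


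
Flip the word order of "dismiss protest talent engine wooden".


Original: "dismiss protest talent engine wooden"
Words (1..n): dismiss | protest | talent | engine | wooden
Reversed (n..1): wooden | engine | talent | protest | dismiss
Result = "wooden engine talent protest dismiss"


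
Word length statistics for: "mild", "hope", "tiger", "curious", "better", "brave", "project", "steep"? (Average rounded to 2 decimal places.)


Lengths: "mild"=4, "hope"=4, "tiger"=5, "curious"=7, "better"=6, "brave"=5, "project"=7, "steep"=5
Sum = 43, Count = 8
Average = 43/8 = 5.38
= avg=5.38, min=4, max=7


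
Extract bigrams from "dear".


Word: "dear" (length 4)
Number of bigrams = 4 - 2 + 1 = 3
  Position 0: "de"
  Position 1: "ea"
  Position 2: "ar"
Bigrams = "de", "ea", "ar"


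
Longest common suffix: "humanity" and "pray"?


Word 1: "humanity"
Word 2: "pray"
Comparing from end:
  Pos -1: 'y' == 'y'
  Pos -2: 't' != 'a' (stop)
LCS = "y" (length 1)


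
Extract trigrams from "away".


Word: "away" (length 4)
Number of trigrams = 4 - 3 + 1 = 2
  Position 0: "awa"
  Position 1: "way"
Trigrams = "awa", "way"


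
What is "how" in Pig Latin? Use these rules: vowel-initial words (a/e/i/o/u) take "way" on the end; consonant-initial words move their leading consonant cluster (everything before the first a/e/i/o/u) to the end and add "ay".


Word: "how"
Starts with consonant(s) → move to end, add 'ay'
Consonant cluster: "h"
Pig Latin = "owhay"


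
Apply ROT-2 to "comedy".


Word: "comedy"
Shift: 2
Each letter → (letter + shift) mod 26:
  'c' (2) + 2 = 4 → 'e'
  'o' (14) + 2 = 16 → 'q'
  'm' (12) + 2 = 14 → 'o'
  'e' (4) + 2 = 6 → 'g'
  'd' (3) + 2 = 5 → 'f'
  'y' (24) + 2 = 0 → 'a'
Result = "eqogfa"


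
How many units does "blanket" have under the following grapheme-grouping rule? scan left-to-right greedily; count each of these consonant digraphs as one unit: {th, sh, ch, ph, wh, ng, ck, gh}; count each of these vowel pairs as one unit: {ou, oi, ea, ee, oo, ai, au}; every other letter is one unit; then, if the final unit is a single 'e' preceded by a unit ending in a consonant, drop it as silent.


Word: "blanket" (7 letters)
Left-to-right scan:
  [1] 'b' (letter)
  [2] 'l' (letter)
  [3] 'a' (letter)
  [4] 'n' (letter)
  [5] 'k' (letter)
  [6] 'e' (letter)
  [7] 't' (letter)
Units from scan: 7
Sound units = 7 units


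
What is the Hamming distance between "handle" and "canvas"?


Comparing character by character (same length = 6):
  Pos 0: 'h' vs 'c' !=
  Pos 1: 'a' vs 'a' =
  Pos 2: 'n' vs 'n' =
  Pos 3: 'd' vs 'v' !=
  Pos 4: 'l' vs 'a' !=
  Pos 5: 'e' vs 's' !=
Hamming distance = 4


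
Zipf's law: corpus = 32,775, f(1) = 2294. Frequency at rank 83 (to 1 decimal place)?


Zipf's law: f(r) = f(1) / r
f(1) = 2294
f(83) = 2294 / 83
= 27.6 occurrences


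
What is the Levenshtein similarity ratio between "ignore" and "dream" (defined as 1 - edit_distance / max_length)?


Word 1: "ignore" (length 6)
Word 2: "dream" (length 5)
One optimal edit sequence:
  1. delete 'i'  (+1)
  2. substitute 'g' -> 'd'  (+1)
  3. substitute 'n' -> 'r'  (+1)
  4. substitute 'o' -> 'e'  (+1)
  5. substitute 'r' -> 'a'  (+1)
  6. substitute 'e' -> 'm'  (+1)
Edit distance = 6
Max length = max(6, 5) = 6
Similarity = 1 - 6/6
= 0.0000


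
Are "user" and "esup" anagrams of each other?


Word 1: "user" → sorted: ersu
Word 2: "esup" → sorted: epsu
Same letters? ersu != epsu
Anagram = No


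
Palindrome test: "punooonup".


Word: "punooonup"
Reversed: "punooonup"
Forward == Backward? punooonup == punooonup
Palindrome = Yes


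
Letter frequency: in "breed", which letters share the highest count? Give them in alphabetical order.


Word: "breed"
Letter counts:
  'b': 1
  'd': 1
  'e': 2
  'r': 1
Maximum count = 2
Most frequent = 'e' (2 times each)


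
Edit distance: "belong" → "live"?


Word 1: "belong" (length 6)
Word 2: "live" (length 4)
One optimal edit sequence (insert/delete/substitute each cost 1):
  1. delete 'b'  (+1)
  2. delete 'e'  (+1)
  3. keep 'l'
  4. substitute 'o' -> 'i'  (+1)
  5. substitute 'n' -> 'v'  (+1)
  6. substitute 'g' -> 'e'  (+1)
Total edit operations: 5
Edit distance = 5


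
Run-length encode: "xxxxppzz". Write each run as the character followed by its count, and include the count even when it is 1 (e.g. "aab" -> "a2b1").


String: "xxxxppzz"
Scanning for consecutive runs:
  'x' x 4
  'p' x 2
  'z' x 2
RLE = "x4p2z2"


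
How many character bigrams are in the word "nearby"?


Word: "nearby" (length 6)
Number of 2-grams = length - 2 + 1 = 6 - 2 + 1
= 5


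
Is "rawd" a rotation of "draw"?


Word: "draw", Candidate: "rawd"
Method: check if candidate is substring of word+word
"drawdraw" contains "rawd"? Yes
Is rotation = Yes


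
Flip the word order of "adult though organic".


Original: "adult though organic"
Words (1..n): adult | though | organic
Reversed (n..1): organic | though | adult
Result = "organic though adult"


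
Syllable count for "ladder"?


Word: "ladder"
Syllable breakdown: lad | der
Counting: 2 parts
= 2 syllables


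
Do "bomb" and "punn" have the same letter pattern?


Pattern of "bomb": [0, 1, 2, 0]
Pattern of "punn": [0, 1, 2, 2]
Patterns do not match
Same pattern = No


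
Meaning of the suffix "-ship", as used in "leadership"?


Suffix: -ship
Example: leadership = leader + -ship
Meaning = state / position


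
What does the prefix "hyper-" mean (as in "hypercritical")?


Prefix: hyper-
As in: hypercritical -> hyper- + critical
Meaning = over / excessive


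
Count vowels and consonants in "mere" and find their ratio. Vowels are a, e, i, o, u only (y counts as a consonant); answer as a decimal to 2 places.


Word: "mere"
Vowels (a,e,i,o,u): 2
Consonants: 2
Ratio = 2/2
= 1.00


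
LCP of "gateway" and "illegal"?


Word 1: "gateway"
Word 2: "illegal"
Comparing from start:
  Pos 0: 'g' != 'i' (stop)
LCP = "" (length 0)


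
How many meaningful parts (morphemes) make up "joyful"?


Word: "joyful"
Morphemes: joy | -ful
Each morpheme carries meaning
= 2 morphemes


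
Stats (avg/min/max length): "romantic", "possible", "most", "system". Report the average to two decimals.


Lengths: "romantic"=8, "possible"=8, "most"=4, "system"=6
Sum = 26, Count = 4
Average = 26/4 = 6.50
= avg=6.50, min=4, max=8


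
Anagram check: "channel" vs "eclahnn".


Word 1: "channel" → sorted: acehlnn
Word 2: "eclahnn" → sorted: acehlnn
Same letters? acehlnn == acehlnn
Anagram = Yes


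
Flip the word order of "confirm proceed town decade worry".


Original: "confirm proceed town decade worry"
Words (1..n): confirm | proceed | town | decade | worry
Reversed (n..1): worry | decade | town | proceed | confirm
Result = "worry decade town proceed confirm"


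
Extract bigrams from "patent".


Word: "patent" (length 6)
Number of bigrams = 6 - 2 + 1 = 5
  Position 0: "pa"
  Position 1: "at"
  Position 2: "te"
  Position 3: "en"
  Position 4: "nt"
Bigrams = "pa", "at", "te", "en", "nt"


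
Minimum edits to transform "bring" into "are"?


Word 1: "bring" (length 5)
Word 2: "are" (length 3)
One optimal edit sequence (insert/delete/substitute each cost 1):
  1. substitute 'b' -> 'a'  (+1)
  2. keep 'r'
  3. delete 'i'  (+1)
  4. delete 'n'  (+1)
  5. substitute 'g' -> 'e'  (+1)
Total edit operations: 4
Edit distance = 4


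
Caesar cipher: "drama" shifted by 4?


Word: "drama"
Shift: 4
Each letter → (letter + shift) mod 26:
  'd' (3) + 4 = 7 → 'h'
  'r' (17) + 4 = 21 → 'v'
  'a' (0) + 4 = 4 → 'e'
  'm' (12) + 4 = 16 → 'q'
  'a' (0) + 4 = 4 → 'e'
Result = "hveqe"


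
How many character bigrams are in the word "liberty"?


Word: "liberty" (length 7)
Number of 2-grams = length - 2 + 1 = 7 - 2 + 1
= 6


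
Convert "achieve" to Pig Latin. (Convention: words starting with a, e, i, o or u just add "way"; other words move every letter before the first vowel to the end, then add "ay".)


Word: "achieve"
Starts with vowel → add 'way'
Pig Latin = "achieveway"


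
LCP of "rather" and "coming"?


Word 1: "rather"
Word 2: "coming"
Comparing from start:
  Pos 0: 'r' != 'c' (stop)
LCP = "" (length 0)


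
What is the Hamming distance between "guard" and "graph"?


Comparing character by character (same length = 5):
  Pos 0: 'g' vs 'g' =
  Pos 1: 'u' vs 'r' !=
  Pos 2: 'a' vs 'a' =
  Pos 3: 'r' vs 'p' !=
  Pos 4: 'd' vs 'h' !=
Hamming distance = 3


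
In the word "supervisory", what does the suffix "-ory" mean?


Suffix: -ory
Example: supervisory (supervise + -ory, with a spelling change)
Meaning = relating to / place for


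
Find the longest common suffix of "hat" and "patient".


Word 1: "hat"
Word 2: "patient"
Comparing from end:
  Pos -1: 't' == 't'
  Pos -2: 'a' != 'n' (stop)
LCS = "t" (length 1)


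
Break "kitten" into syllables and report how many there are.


Word: "kitten"
Syllable breakdown: kit · ten
Counting: 2 parts
= 2 syllables


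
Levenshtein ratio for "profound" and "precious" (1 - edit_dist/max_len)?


Word 1: "profound" (length 8)
Word 2: "precious" (length 8)
One optimal edit sequence:
  1. keep 'p'
  2. keep 'r'
  3. insert 'e'  (+1)
  4. substitute 'o' -> 'c'  (+1)
  5. substitute 'f' -> 'i'  (+1)
  6. keep 'o'
  7. keep 'u'
  8. delete 'n'  (+1)
  9. substitute 'd' -> 's'  (+1)
Edit distance = 5
Max length = max(8, 8) = 8
Similarity = 1 - 5/8
= 0.3750


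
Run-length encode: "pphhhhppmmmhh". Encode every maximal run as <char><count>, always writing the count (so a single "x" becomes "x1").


String: "pphhhhppmmmhh"
Scanning for consecutive runs:
  'p' x 2
  'h' x 4
  'p' x 2
  'm' x 3
  'h' x 2
RLE = "p2h4p2m3h2"


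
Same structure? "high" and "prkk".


Pattern of "high": [0, 1, 2, 0]
Pattern of "prkk": [0, 1, 2, 2]
Patterns do not match
Same pattern = No


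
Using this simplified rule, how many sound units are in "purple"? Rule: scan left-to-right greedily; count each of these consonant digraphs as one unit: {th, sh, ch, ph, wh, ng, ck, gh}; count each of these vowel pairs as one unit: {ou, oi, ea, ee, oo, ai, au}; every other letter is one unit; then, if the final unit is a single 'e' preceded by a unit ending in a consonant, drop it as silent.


Word: "purple" (6 letters)
Left-to-right scan:
  [1] 'p' (letter)
  [2] 'u' (letter)
  [3] 'r' (letter)
  [4] 'p' (letter)
  [5] 'l' (letter)
  [6] 'e' (letter)
Units from scan: 6
Final unit is 'e' after a consonant -> drop as silent (-1)
Sound units = 5 units


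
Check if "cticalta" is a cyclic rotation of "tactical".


Word: "tactical", Candidate: "cticalta"
Method: check if candidate is substring of word+word
"tacticaltactical" contains "cticalta"? Yes
Is rotation = Yes


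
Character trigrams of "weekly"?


Word: "weekly" (length 6)
Number of trigrams = 6 - 3 + 1 = 4
  Position 0: "wee"
  Position 1: "eek"
  Position 2: "ekl"
  Position 3: "kly"
Trigrams = "wee", "eek", "ekl", "kly"


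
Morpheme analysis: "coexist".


Word: "coexist"
Morphemes: co- / exist
Each morpheme carries meaning
= 2 morphemes


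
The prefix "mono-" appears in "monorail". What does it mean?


Prefix: mono-
Example: monorail (mono- + rail)
Meaning = one


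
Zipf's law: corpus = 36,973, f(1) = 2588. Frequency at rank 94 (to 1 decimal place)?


Zipf's law: f(r) = f(1) / r
f(1) = 2588
f(94) = 2588 / 94
= 27.5 occurrences


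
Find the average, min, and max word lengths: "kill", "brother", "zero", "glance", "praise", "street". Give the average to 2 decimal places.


Lengths: "kill"=4, "brother"=7, "zero"=4, "glance"=6, "praise"=6, "street"=6
Sum = 33, Count = 6
Average = 33/6 = 5.50
= avg=5.50, min=4, max=7


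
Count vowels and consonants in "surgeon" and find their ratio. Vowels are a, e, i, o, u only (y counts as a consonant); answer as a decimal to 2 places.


Word: "surgeon"
Vowels (a,e,i,o,u): 3
Consonants: 4
Ratio = 3/4
= 0.75


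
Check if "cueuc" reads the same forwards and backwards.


Word: "cueuc"
Reversed: "cueuc"
Forward == Backward? cueuc == cueuc
Palindrome = Yes


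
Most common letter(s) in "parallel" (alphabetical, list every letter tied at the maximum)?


Word: "parallel"
Letter counts:
  'a': 2
  'e': 1
  'l': 3
  'p': 1
  'r': 1
Maximum count = 3
Most frequent = 'l' (3 times each)


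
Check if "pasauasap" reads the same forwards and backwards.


Word: "pasauasap"
Reversed: "pasauasap"
Forward == Backward? pasauasap == pasauasap
Palindrome = Yes


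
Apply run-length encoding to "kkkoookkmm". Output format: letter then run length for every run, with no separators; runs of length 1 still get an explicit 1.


String: "kkkoookkmm"
Scanning for consecutive runs:
  'k' x 3
  'o' x 3
  'k' x 2
  'm' x 2
RLE = "k3o3k2m2"


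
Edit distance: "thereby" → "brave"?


Word 1: "thereby" (length 7)
Word 2: "brave" (length 5)
One optimal edit sequence (insert/delete/substitute each cost 1):
  1. delete 't'  (+1)
  2. delete 'h'  (+1)
  3. substitute 'e' -> 'b'  (+1)
  4. keep 'r'
  5. substitute 'e' -> 'a'  (+1)
  6. substitute 'b' -> 'v'  (+1)
  7. substitute 'y' -> 'e'  (+1)
Total edit operations: 6
Edit distance = 6


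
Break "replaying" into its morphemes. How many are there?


Word: "replaying"
Morphemes: re- | play | -ing
Each morpheme carries meaning
= 3 morphemes


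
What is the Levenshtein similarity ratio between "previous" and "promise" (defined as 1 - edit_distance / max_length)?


Word 1: "previous" (length 8)
Word 2: "promise" (length 7)
One optimal edit sequence:
  1. keep 'p'
  2. keep 'r'
  3. substitute 'e' -> 'o'  (+1)
  4. substitute 'v' -> 'm'  (+1)
  5. keep 'i'
  6. delete 'o'  (+1)
  7. substitute 'u' -> 's'  (+1)
  8. substitute 's' -> 'e'  (+1)
Edit distance = 5
Max length = max(8, 7) = 8
Similarity = 1 - 5/8
= 0.3750


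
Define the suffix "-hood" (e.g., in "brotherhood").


Suffix: -hood
Example: brotherhood = brother + -hood
Meaning = state / condition


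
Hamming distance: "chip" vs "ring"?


Comparing character by character (same length = 4):
  Pos 0: 'c' vs 'r' !=
  Pos 1: 'h' vs 'i' !=
  Pos 2: 'i' vs 'n' !=
  Pos 3: 'p' vs 'g' !=
Hamming distance = 4


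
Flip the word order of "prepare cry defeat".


Original: "prepare cry defeat"
Words (1..n): prepare | cry | defeat
Reversed (n..1): defeat | cry | prepare
Result = "defeat cry prepare"


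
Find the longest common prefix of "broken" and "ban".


Word 1: "broken"
Word 2: "ban"
Comparing from start:
  Pos 0: 'b' == 'b'
  Pos 1: 'r' != 'a' (stop)
LCP = "b" (length 1)


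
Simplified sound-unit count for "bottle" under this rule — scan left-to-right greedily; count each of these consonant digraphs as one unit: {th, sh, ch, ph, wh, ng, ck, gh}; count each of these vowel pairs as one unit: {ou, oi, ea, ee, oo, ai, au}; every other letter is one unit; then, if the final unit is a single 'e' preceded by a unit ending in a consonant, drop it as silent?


Word: "bottle" (6 letters)
Left-to-right scan:
  1. 'b' (letter)
  2. 'o' (letter)
  3. 't' (letter)
  4. 't' (letter)
  5. 'l' (letter)
  6. 'e' (letter)
Units from scan: 6
Final unit is 'e' after a consonant -> drop as silent (-1)
Sound units = 5 units


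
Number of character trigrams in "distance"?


Word: "distance" (length 8)
Number of 3-grams = length - 3 + 1 = 8 - 3 + 1
= 6


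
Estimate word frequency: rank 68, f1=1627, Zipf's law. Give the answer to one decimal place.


Zipf's law: f(r) = f(1) / r
f(1) = 1627
f(68) = 1627 / 68
= 23.9 occurrences


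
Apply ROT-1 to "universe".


Word: "universe"
Shift: 1
Each letter → (letter + shift) mod 26:
  'u' (20) + 1 = 21 → 'v'
  'n' (13) + 1 = 14 → 'o'
  'i' (8) + 1 = 9 → 'j'
  'v' (21) + 1 = 22 → 'w'
  'e' (4) + 1 = 5 → 'f'
  'r' (17) + 1 = 18 → 's'
  's' (18) + 1 = 19 → 't'
  'e' (4) + 1 = 5 → 'f'
Result = "vojwfstf"


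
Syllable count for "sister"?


Word: "sister"
Syllable breakdown: sis-ter
Counting: 2 parts
= 2 syllables


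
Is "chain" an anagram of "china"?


Word 1: "china" → sorted: achin
Word 2: "chain" → sorted: achin
Same letters? achin == achin
Anagram = Yes


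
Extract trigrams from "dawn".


Word: "dawn" (length 4)
Number of trigrams = 4 - 3 + 1 = 2
  Position 0: "daw"
  Position 1: "awn"
Trigrams = "daw", "awn"


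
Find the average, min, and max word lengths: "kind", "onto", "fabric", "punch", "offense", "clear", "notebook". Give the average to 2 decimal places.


Lengths: "kind"=4, "onto"=4, "fabric"=6, "punch"=5, "offense"=7, "clear"=5, "notebook"=8
Sum = 39, Count = 7
Average = 39/7 = 5.57
= avg=5.57, min=4, max=8


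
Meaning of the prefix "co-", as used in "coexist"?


Prefix: co-
As in: coexist -> co- + exist
Meaning = together


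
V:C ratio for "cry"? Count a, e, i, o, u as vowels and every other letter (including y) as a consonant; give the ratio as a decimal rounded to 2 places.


Word: "cry"
Vowels (a,e,i,o,u): 0
Consonants: 3
Ratio = 0/3
= 0.00


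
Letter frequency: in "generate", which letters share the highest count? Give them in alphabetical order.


Word: "generate"
Letter counts:
  'a': 1
  'e': 3
  'g': 1
  'n': 1
  'r': 1
  't': 1
Maximum count = 3
Most frequent = 'e' (3 times each)


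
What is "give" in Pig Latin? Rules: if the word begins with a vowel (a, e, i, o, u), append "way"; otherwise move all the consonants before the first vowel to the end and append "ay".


Word: "give"
Starts with consonant(s) → move to end, add 'ay'
Consonant cluster: "g"
Pig Latin = "ivegay"


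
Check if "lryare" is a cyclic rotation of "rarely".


Word: "rarely", Candidate: "lryare"
Method: check if candidate is substring of word+word
"rarelyrarely" contains "lryare"? No
Is rotation = No


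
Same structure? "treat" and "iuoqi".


Pattern of "treat": [0, 1, 2, 3, 0]
Pattern of "iuoqi": [0, 1, 2, 3, 0]
Patterns match
Same pattern = Yes


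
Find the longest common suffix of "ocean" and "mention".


Word 1: "ocean"
Word 2: "mention"
Comparing from end:
  Pos -1: 'n' == 'n'
  Pos -2: 'a' != 'o' (stop)
LCS = "n" (length 1)


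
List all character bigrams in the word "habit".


Word: "habit" (length 5)
Number of bigrams = 5 - 2 + 1 = 4
  Position 0: "ha"
  Position 1: "ab"
  Position 2: "bi"
  Position 3: "it"
Bigrams = "ha", "ab", "bi", "it"


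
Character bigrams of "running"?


Word: "running" (length 7)
Number of bigrams = 7 - 2 + 1 = 6
  Position 0: "ru"
  Position 1: "un"
  Position 2: "nn"
  Position 3: "ni"
  Position 4: "in"
  Position 5: "ng"
Bigrams = "ru", "un", "nn", "ni", "in", "ng"


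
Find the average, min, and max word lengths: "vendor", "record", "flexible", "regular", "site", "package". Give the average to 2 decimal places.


Lengths: "vendor"=6, "record"=6, "flexible"=8, "regular"=7, "site"=4, "package"=7
Sum = 38, Count = 6
Average = 38/6 = 6.33
= avg=6.33, min=4, max=8


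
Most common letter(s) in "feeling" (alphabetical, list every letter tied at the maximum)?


Word: "feeling"
Letter counts:
  'e': 2
  'f': 1
  'g': 1
  'i': 1
  'l': 1
  'n': 1
Maximum count = 2
Most frequent = 'e' (2 times each)


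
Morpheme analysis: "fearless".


Word: "fearless"
Morphemes: fear + -less
Each morpheme carries meaning
= 2 morphemes


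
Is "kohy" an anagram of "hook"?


Word 1: "hook" → sorted: hkoo
Word 2: "kohy" → sorted: hkoy
Same letters? hkoo != hkoy
Anagram = No


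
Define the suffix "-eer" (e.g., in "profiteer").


Suffix: -eer
Example: profiteer (profit + -eer)
Meaning = one who is concerned with


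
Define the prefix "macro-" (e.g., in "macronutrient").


Prefix: macro-
As in: macronutrient -> macro- + nutrient
Meaning = large


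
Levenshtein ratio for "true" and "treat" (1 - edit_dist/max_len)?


Word 1: "true" (length 4)
Word 2: "treat" (length 5)
One optimal edit sequence:
  1. keep 't'
  2. keep 'r'
  3. insert 'e'  (+1)
  4. substitute 'u' -> 'a'  (+1)
  5. substitute 'e' -> 't'  (+1)
Edit distance = 3
Max length = max(4, 5) = 5
Similarity = 1 - 3/5
= 0.4000


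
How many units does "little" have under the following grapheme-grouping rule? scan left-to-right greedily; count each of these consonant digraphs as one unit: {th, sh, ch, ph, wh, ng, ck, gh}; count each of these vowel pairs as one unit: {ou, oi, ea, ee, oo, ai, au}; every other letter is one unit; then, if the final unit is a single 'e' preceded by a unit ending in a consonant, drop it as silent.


Word: "little" (6 letters)
Left-to-right scan:
  1. 'l' (letter)
  2. 'i' (letter)
  3. 't' (letter)
  4. 't' (letter)
  5. 'l' (letter)
  6. 'e' (letter)
Units from scan: 6
Final unit is 'e' after a consonant -> drop as silent (-1)
Sound units = 5 units


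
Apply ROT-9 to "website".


Word: "website"
Shift: 9
Each letter → (letter + shift) mod 26:
  'w' (22) + 9 = 5 → 'f'
  'e' (4) + 9 = 13 → 'n'
  'b' (1) + 9 = 10 → 'k'
  's' (18) + 9 = 1 → 'b'
  'i' (8) + 9 = 17 → 'r'
  't' (19) + 9 = 2 → 'c'
  'e' (4) + 9 = 13 → 'n'
Result = "fnkbrcn"


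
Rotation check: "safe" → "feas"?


Word: "safe", Candidate: "feas"
Method: check if candidate is substring of word+word
"safesafe" contains "feas"? No
Is rotation = No


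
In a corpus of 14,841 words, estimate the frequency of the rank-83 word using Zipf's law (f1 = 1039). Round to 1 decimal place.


Zipf's law: f(r) = f(1) / r
f(1) = 1039
f(83) = 1039 / 83
= 12.5 occurrences


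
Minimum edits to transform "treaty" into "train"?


Word 1: "treaty" (length 6)
Word 2: "train" (length 5)
One optimal edit sequence (insert/delete/substitute each cost 1):
  1. keep 't'
  2. keep 'r'
  3. delete 'e'  (+1)
  4. keep 'a'
  5. substitute 't' -> 'i'  (+1)
  6. substitute 'y' -> 'n'  (+1)
Total edit operations: 3
Edit distance = 3


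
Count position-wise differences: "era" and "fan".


Comparing character by character (same length = 3):
  Pos 0: 'e' vs 'f' !=
  Pos 1: 'r' vs 'a' !=
  Pos 2: 'a' vs 'n' !=
Hamming distance = 3


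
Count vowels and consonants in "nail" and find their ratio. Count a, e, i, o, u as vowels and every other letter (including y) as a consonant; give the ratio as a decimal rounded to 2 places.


Word: "nail"
Vowels (a,e,i,o,u): 2
Consonants: 2
Ratio = 2/2
= 1.00


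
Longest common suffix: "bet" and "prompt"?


Word 1: "bet"
Word 2: "prompt"
Comparing from end:
  Pos -1: 't' == 't'
  Pos -2: 'e' != 'p' (stop)
LCS = "t" (length 1)


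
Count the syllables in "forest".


Word: "forest"
Syllable breakdown: for · est
Counting: 2 parts
= 2 syllables


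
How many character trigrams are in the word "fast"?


Word: "fast" (length 4)
Number of 3-grams = length - 3 + 1 = 4 - 3 + 1
= 2


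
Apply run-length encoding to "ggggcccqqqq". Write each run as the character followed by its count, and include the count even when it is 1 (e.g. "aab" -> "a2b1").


String: "ggggcccqqqq"
Scanning for consecutive runs:
  'g' x 4
  'c' x 3
  'q' x 4
RLE = "g4c3q4"


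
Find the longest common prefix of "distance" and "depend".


Word 1: "distance"
Word 2: "depend"
Comparing from start:
  Pos 0: 'd' == 'd'
  Pos 1: 'i' != 'e' (stop)
LCP = "d" (length 1)


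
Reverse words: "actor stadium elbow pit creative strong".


Original: "actor stadium elbow pit creative strong"
Words (1..n): actor | stadium | elbow | pit | creative | strong
Reversed (n..1): strong | creative | pit | elbow | stadium | actor
Result = "strong creative pit elbow stadium actor"


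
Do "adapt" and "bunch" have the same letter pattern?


Pattern of "adapt": [0, 1, 0, 2, 3]
Pattern of "bunch": [0, 1, 2, 3, 4]
Patterns do not match
Same pattern = No


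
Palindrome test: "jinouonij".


Word: "jinouonij"
Reversed: "jinouonij"
Forward == Backward? jinouonij == jinouonij
Palindrome = Yes


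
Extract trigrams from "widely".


Word: "widely" (length 6)
Number of trigrams = 6 - 3 + 1 = 4
  Position 0: "wid"
  Position 1: "ide"
  Position 2: "del"
  Position 3: "ely"
Trigrams = "wid", "ide", "del", "ely"


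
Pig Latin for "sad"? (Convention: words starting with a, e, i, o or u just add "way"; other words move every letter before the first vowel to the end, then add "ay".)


Word: "sad"
Starts with consonant(s) → move to end, add 'ay'
Consonant cluster: "s"
Pig Latin = "adsay"


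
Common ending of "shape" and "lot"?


Word 1: "shape"
Word 2: "lot"
Comparing from end:
  Pos -1: 'e' != 't' (stop)
LCS = "" (length 0)


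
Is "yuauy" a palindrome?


Word: "yuauy"
Reversed: "yuauy"
Forward == Backward? yuauy == yuauy
Palindrome = Yes


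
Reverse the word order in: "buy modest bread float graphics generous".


Original: "buy modest bread float graphics generous"
Words (1..n): buy | modest | bread | float | graphics | generous
Reversed (n..1): generous | graphics | float | bread | modest | buy
Result = "generous graphics float bread modest buy"


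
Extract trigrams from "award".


Word: "award" (length 5)
Number of trigrams = 5 - 3 + 1 = 3
  Position 0: "awa"
  Position 1: "war"
  Position 2: "ard"
Trigrams = "awa", "war", "ard"


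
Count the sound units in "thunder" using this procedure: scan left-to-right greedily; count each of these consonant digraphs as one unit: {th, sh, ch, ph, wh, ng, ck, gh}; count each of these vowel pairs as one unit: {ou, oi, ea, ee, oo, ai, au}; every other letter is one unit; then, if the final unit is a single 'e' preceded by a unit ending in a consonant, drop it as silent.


Word: "thunder" (7 letters)
Left-to-right scan:
  (1) 'th' (digraph)
  (2) 'u' (letter)
  (3) 'n' (letter)
  (4) 'd' (letter)
  (5) 'e' (letter)
  (6) 'r' (letter)
Units from scan: 6
Sound units = 6 units


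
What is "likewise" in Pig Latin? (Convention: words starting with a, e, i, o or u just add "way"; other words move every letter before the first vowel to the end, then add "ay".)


Word: "likewise"
Starts with consonant(s) → move to end, add 'ay'
Consonant cluster: "l"
Pig Latin = "ikewiselay"


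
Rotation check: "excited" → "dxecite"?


Word: "excited", Candidate: "dxecite"
Method: check if candidate is substring of word+word
"excitedexcited" contains "dxecite"? No
Is rotation = No


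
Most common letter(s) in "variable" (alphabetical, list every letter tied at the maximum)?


Word: "variable"
Letter counts:
  'a': 2
  'b': 1
  'e': 1
  'i': 1
  'l': 1
  'r': 1
  'v': 1
Maximum count = 2
Most frequent = 'a' (2 times each)


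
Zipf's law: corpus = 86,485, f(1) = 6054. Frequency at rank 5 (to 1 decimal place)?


Zipf's law: f(r) = f(1) / r
f(1) = 6054
f(5) = 6054 / 5
= 1210.8 occurrences


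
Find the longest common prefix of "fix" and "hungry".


Word 1: "fix"
Word 2: "hungry"
Comparing from start:
  Pos 0: 'f' != 'h' (stop)
LCP = "" (length 0)


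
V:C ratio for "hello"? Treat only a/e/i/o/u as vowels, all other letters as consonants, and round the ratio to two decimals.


Word: "hello"
Vowels (a,e,i,o,u): 2
Consonants: 3
Ratio = 2/3
= 0.67


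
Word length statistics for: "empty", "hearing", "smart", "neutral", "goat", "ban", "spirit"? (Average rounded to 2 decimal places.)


Lengths: "empty"=5, "hearing"=7, "smart"=5, "neutral"=7, "goat"=4, "ban"=3, "spirit"=6
Sum = 37, Count = 7
Average = 37/7 = 5.29
= avg=5.29, min=3, max=7


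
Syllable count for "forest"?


Word: "forest"
Syllable breakdown: for · est
Counting: 2 parts
= 2 syllables


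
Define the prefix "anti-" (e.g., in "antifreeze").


Prefix: anti-
Example: antifreeze (anti- + freeze)
Meaning = against


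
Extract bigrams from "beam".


Word: "beam" (length 4)
Number of bigrams = 4 - 2 + 1 = 3
  Position 0: "be"
  Position 1: "ea"
  Position 2: "am"
Bigrams = "be", "ea", "am"


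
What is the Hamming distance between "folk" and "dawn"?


Comparing character by character (same length = 4):
  Pos 0: 'f' vs 'd' !=
  Pos 1: 'o' vs 'a' !=
  Pos 2: 'l' vs 'w' !=
  Pos 3: 'k' vs 'n' !=
Hamming distance = 4


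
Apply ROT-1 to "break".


Word: "break"
Shift: 1
Each letter → (letter + shift) mod 26:
  'b' (1) + 1 = 2 → 'c'
  'r' (17) + 1 = 18 → 's'
  'e' (4) + 1 = 5 → 'f'
  'a' (0) + 1 = 1 → 'b'
  'k' (10) + 1 = 11 → 'l'
Result = "csfbl"


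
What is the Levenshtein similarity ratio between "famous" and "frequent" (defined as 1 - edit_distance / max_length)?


Word 1: "famous" (length 6)
Word 2: "frequent" (length 8)
One optimal edit sequence:
  1. keep 'f'
  2. substitute 'a' -> 'r'  (+1)
  3. substitute 'm' -> 'e'  (+1)
  4. substitute 'o' -> 'q'  (+1)
  5. keep 'u'
  6. insert 'e'  (+1)
  7. insert 'n'  (+1)
  8. substitute 's' -> 't'  (+1)
Edit distance = 6
Max length = max(6, 8) = 8
Similarity = 1 - 6/8
= 0.2500


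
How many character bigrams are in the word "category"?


Word: "category" (length 8)
Number of 2-grams = length - 2 + 1 = 8 - 2 + 1
= 7


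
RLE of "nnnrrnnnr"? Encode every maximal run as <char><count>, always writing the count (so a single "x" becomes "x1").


String: "nnnrrnnnr"
Scanning for consecutive runs:
  'n' x 3
  'r' x 2
  'n' x 3
  'r' x 1
RLE = "n3r2n3r1"


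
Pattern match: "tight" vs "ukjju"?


Pattern of "tight": [0, 1, 2, 3, 0]
Pattern of "ukjju": [0, 1, 2, 2, 0]
Patterns do not match
Same pattern = No


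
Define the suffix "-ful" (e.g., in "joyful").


Suffix: -ful
Example: joyful = joy + -ful
Meaning = full of


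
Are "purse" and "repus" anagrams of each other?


Word 1: "purse" → sorted: eprsu
Word 2: "repus" → sorted: eprsu
Same letters? eprsu == eprsu
Anagram = Yes


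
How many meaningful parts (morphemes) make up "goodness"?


Word: "goodness"
Morphemes: good / -ness
Each morpheme carries meaning
= 2 morphemes


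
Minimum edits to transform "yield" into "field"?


Word 1: "yield" (length 5)
Word 2: "field" (length 5)
One optimal edit sequence (insert/delete/substitute each cost 1):
  1. substitute 'y' -> 'f'  (+1)
  2. keep 'i'
  3. keep 'e'
  4. keep 'l'
  5. keep 'd'
Total edit operations: 1
Edit distance = 1


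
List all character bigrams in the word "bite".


Word: "bite" (length 4)
Number of bigrams = 4 - 2 + 1 = 3
  Position 0: "bi"
  Position 1: "it"
  Position 2: "te"
Bigrams = "bi", "it", "te"


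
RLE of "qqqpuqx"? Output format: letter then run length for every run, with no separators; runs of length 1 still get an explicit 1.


String: "qqqpuqx"
Scanning for consecutive runs:
  'q' x 3
  'p' x 1
  'u' x 1
  'q' x 1
  'x' x 1
RLE = "q3p1u1q1x1"


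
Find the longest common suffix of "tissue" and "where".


Word 1: "tissue"
Word 2: "where"
Comparing from end:
  Pos -1: 'e' == 'e'
  Pos -2: 'u' != 'r' (stop)
LCS = "e" (length 1)


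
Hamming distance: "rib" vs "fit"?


Comparing character by character (same length = 3):
  Pos 0: 'r' vs 'f' !=
  Pos 1: 'i' vs 'i' =
  Pos 2: 'b' vs 't' !=
Hamming distance = 2


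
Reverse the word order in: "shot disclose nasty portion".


Original: "shot disclose nasty portion"
Words (1..n): shot | disclose | nasty | portion
Reversed (n..1): portion | nasty | disclose | shot
Result = "portion nasty disclose shot"


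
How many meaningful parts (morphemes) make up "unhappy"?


Word: "unhappy"
Morphemes: un- / happy
Each morpheme carries meaning
= 2 morphemes


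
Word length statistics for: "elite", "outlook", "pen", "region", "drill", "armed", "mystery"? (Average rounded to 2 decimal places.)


Lengths: "elite"=5, "outlook"=7, "pen"=3, "region"=6, "drill"=5, "armed"=5, "mystery"=7
Sum = 38, Count = 7
Average = 38/7 = 5.43
= avg=5.43, min=3, max=7


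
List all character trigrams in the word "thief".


Word: "thief" (length 5)
Number of trigrams = 5 - 3 + 1 = 3
  Position 0: "thi"
  Position 1: "hie"
  Position 2: "ief"
Trigrams = "thi", "hie", "ief"


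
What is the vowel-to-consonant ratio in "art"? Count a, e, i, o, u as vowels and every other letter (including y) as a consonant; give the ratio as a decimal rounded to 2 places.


Word: "art"
Vowels (a,e,i,o,u): 1
Consonants: 2
Ratio = 1/2
= 0.50


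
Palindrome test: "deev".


Word: "deev"
Reversed: "veed"
Forward == Backward? deev != veed
Palindrome = No


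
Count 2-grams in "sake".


Word: "sake" (length 4)
Number of 2-grams = length - 2 + 1 = 4 - 2 + 1
= 3


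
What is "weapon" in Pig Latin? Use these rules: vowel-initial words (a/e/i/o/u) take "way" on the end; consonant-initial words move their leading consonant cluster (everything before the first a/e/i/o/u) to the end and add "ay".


Word: "weapon"
Starts with consonant(s) → move to end, add 'ay'
Consonant cluster: "w"
Pig Latin = "eaponway"


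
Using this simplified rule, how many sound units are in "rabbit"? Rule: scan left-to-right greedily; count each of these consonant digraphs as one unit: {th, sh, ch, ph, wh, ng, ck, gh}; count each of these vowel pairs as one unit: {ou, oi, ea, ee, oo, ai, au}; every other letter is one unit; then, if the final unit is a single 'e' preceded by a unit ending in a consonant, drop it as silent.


Word: "rabbit" (6 letters)
Left-to-right scan:
  [1] 'r' (letter)
  [2] 'a' (letter)
  [3] 'b' (letter)
  [4] 'b' (letter)
  [5] 'i' (letter)
  [6] 't' (letter)
Units from scan: 6
Sound units = 6 units


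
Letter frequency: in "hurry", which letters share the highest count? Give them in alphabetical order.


Word: "hurry"
Letter counts:
  'h': 1
  'r': 2
  'u': 1
  'y': 1
Maximum count = 2
Most frequent = 'r' (2 times each)


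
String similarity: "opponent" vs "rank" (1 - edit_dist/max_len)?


Word 1: "opponent" (length 8)
Word 2: "rank" (length 4)
One optimal edit sequence:
  1. delete 'o'  (+1)
  2. delete 'p'  (+1)
  3. delete 'p'  (+1)
  4. delete 'o'  (+1)
  5. substitute 'n' -> 'r'  (+1)
  6. substitute 'e' -> 'a'  (+1)
  7. keep 'n'
  8. substitute 't' -> 'k'  (+1)
Edit distance = 7
Max length = max(8, 4) = 8
Similarity = 1 - 7/8
= 0.1250


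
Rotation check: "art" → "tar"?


Word: "art", Candidate: "tar"
Method: check if candidate is substring of word+word
"artart" contains "tar"? Yes
Is rotation = Yes
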